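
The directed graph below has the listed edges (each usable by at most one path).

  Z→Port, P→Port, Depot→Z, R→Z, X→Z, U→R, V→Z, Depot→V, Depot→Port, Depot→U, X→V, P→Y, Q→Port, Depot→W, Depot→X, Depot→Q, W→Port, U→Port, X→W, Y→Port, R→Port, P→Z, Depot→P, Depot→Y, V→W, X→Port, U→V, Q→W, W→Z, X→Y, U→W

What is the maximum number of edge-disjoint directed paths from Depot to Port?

8

Assign every edge capacity 1; by Menger, the answer equals the max flow.
Path Depot→Port (+1); total 1.
Path Depot→P→Port (+1); total 2.
Path Depot→Q→Port (+1); total 3.
Path Depot→U→Port (+1); total 4.
Path Depot→W→Port (+1); total 5.
Path Depot→X→Port (+1); total 6.
Path Depot→Y→Port (+1); total 7.
Path Depot→Z→Port (+1); total 8.
No residual Depot→Port path; max flow = 8.
Certifying cut of size 8: {Depot→P, Depot→Port, Depot→Q, Depot→U, Depot→X, Depot→Y, W→Port, Z→Port}.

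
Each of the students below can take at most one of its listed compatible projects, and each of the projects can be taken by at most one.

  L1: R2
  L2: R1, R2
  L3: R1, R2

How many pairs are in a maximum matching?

Unit-capacity flow: source→left, listed edges, right→sink; max matching = max flow.
Augmenting path L1→R2 (+1); matched 1.
Augmenting path L2→R1 (+1); matched 2.
No augmenting path remains; maximum matching = 2.
König certificate: {R1, R2} is a vertex cover of size 2 (every listed pair touches it), so no matching can be larger.

2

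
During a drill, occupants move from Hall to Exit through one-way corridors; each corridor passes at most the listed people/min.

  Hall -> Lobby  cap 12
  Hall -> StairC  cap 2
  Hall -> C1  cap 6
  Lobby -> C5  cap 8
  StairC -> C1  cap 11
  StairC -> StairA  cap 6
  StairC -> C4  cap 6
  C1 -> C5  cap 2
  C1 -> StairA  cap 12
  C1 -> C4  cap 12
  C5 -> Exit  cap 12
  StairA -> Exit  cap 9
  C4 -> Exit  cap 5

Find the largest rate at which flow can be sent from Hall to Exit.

Augment Hall→Lobby→C5→Exit: bottleneck 8, flow now 8.
Augment Hall→StairC→StairA→Exit: bottleneck 2, flow now 10.
Augment Hall→C1→C5→Exit: bottleneck 2, flow now 12.
Augment Hall→C1→StairA→Exit: bottleneck 4, flow now 16.
No augmenting path remains; maximum flow = 16.
In the residual graph, reachable from Hall: {Hall, Lobby}.
Min-cut edges: Hall→StairC (2), Hall→C1 (6), Lobby→C5 (8); capacity 2 + 6 + 8 = 16.
This cut is saturated, so no flow can exceed 16.

16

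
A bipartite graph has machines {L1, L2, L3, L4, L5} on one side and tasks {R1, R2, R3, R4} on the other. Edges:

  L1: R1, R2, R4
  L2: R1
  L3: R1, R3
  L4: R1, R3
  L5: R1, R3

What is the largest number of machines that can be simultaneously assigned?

Unit-capacity flow: source→left, listed edges, right→sink; max matching = max flow.
Augmenting path L1→R1 (+1); matched 1.
Augmenting path L3→R3 (+1); matched 2.
Augmenting path L2→R1→L1→R2 (+1); matched 3.
No augmenting path remains; maximum matching = 3.
König certificate: {L1, R1, R3} is a vertex cover of size 3 (every listed pair touches it), so no matching can be larger.

3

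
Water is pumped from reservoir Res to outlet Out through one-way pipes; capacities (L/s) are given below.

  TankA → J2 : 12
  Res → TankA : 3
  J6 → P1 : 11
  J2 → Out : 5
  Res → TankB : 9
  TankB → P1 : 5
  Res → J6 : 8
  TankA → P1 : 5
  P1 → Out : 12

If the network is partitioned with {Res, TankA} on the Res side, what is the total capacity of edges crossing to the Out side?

Edges leaving {Res, TankA}: Res→J6 (8), Res→TankB (9), TankA→J2 (12), TankA→P1 (5).
Cut capacity = 8 + 9 + 12 + 5 = 34.

34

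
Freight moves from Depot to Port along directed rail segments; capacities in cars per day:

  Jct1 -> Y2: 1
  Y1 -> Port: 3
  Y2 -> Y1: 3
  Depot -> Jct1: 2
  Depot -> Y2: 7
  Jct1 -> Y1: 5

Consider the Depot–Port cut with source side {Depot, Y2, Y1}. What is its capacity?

5

Edges leaving {Depot, Y2, Y1}: Depot→Jct1 (2), Y1→Port (3).
Cut capacity = 2 + 3 = 5.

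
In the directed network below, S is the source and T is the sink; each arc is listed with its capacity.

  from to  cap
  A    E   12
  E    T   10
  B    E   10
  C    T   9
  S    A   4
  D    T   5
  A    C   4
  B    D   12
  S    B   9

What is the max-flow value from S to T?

13

Augment S→A→C→T: bottleneck 4, flow now 4.
Augment S→B→D→T: bottleneck 5, flow now 9.
Augment S→B→E→T: bottleneck 4, flow now 13.
No augmenting path remains; maximum flow = 13.
In the residual graph, reachable from S: {S}.
Min-cut edges: S→A (4), S→B (9); capacity 4 + 9 = 13.
This cut is saturated, so no flow can exceed 13.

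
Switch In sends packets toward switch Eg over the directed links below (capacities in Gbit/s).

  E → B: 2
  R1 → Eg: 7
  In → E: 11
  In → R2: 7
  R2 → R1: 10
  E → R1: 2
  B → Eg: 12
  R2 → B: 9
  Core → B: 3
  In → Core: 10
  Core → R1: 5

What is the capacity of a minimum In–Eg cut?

19

Augment In→E→B→Eg: bottleneck 2, flow now 2.
Augment In→E→R1→Eg: bottleneck 2, flow now 4.
Augment In→Core→B→Eg: bottleneck 3, flow now 7.
Augment In→Core→R1→Eg: bottleneck 5, flow now 12.
Augment In→R2→B→Eg: bottleneck 7, flow now 19.
No augmenting path remains; maximum flow = 19.
By max-flow min-cut, the minimum cut capacity equals the max flow.
In the residual graph, reachable from In: {In, E, Core}.
Min-cut edges: In→R2 (7), E→B (2), E→R1 (2), Core→B (3), Core→R1 (5); capacity 7 + 2 + 2 + 3 + 5 = 19.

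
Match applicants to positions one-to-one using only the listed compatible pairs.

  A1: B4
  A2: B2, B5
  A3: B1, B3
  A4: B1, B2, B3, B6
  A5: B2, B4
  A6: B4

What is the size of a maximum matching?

5

Unit-capacity flow: source→left, listed edges, right→sink; max matching = max flow.
Augmenting path A1→B4 (+1); matched 1.
Augmenting path A2→B2 (+1); matched 2.
Augmenting path A3→B1 (+1); matched 3.
Augmenting path A4→B3 (+1); matched 4.
Augmenting path A5→B2→A2→B5 (+1); matched 5.
No augmenting path remains; maximum matching = 5.
König certificate: {A2, A3, A4, A5, B4} is a vertex cover of size 5 (every listed pair touches it), so no matching can be larger.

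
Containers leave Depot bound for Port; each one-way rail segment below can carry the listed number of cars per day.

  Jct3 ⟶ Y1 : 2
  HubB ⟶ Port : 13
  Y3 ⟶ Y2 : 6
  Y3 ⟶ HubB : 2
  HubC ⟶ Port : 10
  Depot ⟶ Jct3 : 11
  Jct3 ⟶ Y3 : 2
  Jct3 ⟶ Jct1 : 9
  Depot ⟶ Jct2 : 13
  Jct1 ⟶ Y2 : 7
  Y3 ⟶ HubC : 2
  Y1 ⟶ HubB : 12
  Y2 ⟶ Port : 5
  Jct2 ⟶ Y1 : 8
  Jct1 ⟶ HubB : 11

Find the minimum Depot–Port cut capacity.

19

Augment Depot→Jct2→Y1→HubB→Port: bottleneck 8, flow now 8.
Augment Depot→Jct3→Y1→HubB→Port: bottleneck 2, flow now 10.
Augment Depot→Jct3→Y3→HubC→Port: bottleneck 2, flow now 12.
Augment Depot→Jct3→Jct1→Y2→Port: bottleneck 5, flow now 17.
Augment Depot→Jct3→Jct1→HubB→Port: bottleneck 2, flow now 19.
No augmenting path remains; maximum flow = 19.
By max-flow min-cut, the minimum cut capacity equals the max flow.
In the residual graph, reachable from Depot: {Depot, Jct2}.
Min-cut edges: Depot→Jct3 (11), Jct2→Y1 (8); capacity 11 + 8 = 19.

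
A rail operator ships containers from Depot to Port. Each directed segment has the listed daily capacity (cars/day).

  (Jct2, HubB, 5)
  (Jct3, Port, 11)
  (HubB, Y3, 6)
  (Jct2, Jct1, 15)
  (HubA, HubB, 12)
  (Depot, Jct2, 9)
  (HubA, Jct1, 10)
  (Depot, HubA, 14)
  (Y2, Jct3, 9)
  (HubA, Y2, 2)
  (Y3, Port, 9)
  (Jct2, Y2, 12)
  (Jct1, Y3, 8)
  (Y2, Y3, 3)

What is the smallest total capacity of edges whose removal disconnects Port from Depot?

18

Augment Depot→HubA→Jct1→Y3→Port: bottleneck 8, flow now 8.
Augment Depot→HubA→Y2→Jct3→Port: bottleneck 2, flow now 10.
Augment Depot→HubA→HubB→Y3→Port: bottleneck 1, flow now 11.
Augment Depot→Jct2→Y2→Jct3→Port: bottleneck 7, flow now 18.
No augmenting path remains; maximum flow = 18.
By max-flow min-cut, the minimum cut capacity equals the max flow.
In the residual graph, reachable from Depot: {Depot, HubA, Jct2, Jct1, Y2, HubB, Y3}.
Min-cut edges: Y2→Jct3 (9), Y3→Port (9); capacity 9 + 9 = 18.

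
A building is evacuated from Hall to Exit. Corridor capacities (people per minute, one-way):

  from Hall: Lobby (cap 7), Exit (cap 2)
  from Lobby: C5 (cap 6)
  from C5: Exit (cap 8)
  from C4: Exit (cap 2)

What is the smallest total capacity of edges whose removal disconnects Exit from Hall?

8

Augment Hall→Exit: bottleneck 2, flow now 2.
Augment Hall→Lobby→C5→Exit: bottleneck 6, flow now 8.
No augmenting path remains; maximum flow = 8.
By max-flow min-cut, the minimum cut capacity equals the max flow.
In the residual graph, reachable from Hall: {Hall, Lobby}.
Min-cut edges: Hall→Exit (2), Lobby→C5 (6); capacity 2 + 6 = 8.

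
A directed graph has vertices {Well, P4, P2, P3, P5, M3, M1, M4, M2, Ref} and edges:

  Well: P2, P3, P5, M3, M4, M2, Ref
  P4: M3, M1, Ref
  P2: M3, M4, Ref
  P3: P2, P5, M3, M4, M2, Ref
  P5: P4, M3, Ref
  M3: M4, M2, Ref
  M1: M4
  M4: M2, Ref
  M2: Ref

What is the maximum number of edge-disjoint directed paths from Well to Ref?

7

Assign every edge capacity 1; by Menger, the answer equals the max flow.
Path Well→Ref (+1); total 1.
Path Well→P2→Ref (+1); total 2.
Path Well→P3→Ref (+1); total 3.
Path Well→P5→Ref (+1); total 4.
Path Well→M3→Ref (+1); total 5.
Path Well→M4→Ref (+1); total 6.
Path Well→M2→Ref (+1); total 7.
No residual Well→Ref path; max flow = 7.
Certifying cut of size 7: {Well→M2, Well→M3, Well→M4, Well→P2, Well→P3, Well→P5, Well→Ref}.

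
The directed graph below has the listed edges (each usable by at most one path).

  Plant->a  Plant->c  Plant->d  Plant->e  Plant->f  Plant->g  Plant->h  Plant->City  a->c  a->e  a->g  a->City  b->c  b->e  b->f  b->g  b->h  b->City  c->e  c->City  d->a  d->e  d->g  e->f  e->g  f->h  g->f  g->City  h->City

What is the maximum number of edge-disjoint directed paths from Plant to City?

5

Assign every edge capacity 1; by Menger, the answer equals the max flow.
Path Plant→City (+1); total 1.
Path Plant→a→City (+1); total 2.
Path Plant→c→City (+1); total 3.
Path Plant→g→City (+1); total 4.
Path Plant→h→City (+1); total 5.
No residual Plant→City path; max flow = 5.
Certifying cut of size 5: {Plant→City, a→City, c→City, g→City, h→City}.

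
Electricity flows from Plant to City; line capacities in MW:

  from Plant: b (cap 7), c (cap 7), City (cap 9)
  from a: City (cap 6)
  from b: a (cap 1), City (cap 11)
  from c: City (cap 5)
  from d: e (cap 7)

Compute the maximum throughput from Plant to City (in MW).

Augment Plant→City: bottleneck 9, flow now 9.
Augment Plant→b→City: bottleneck 7, flow now 16.
Augment Plant→c→City: bottleneck 5, flow now 21.
No augmenting path remains; maximum flow = 21.
In the residual graph, reachable from Plant: {Plant, c}.
Min-cut edges: Plant→b (7), Plant→City (9), c→City (5); capacity 7 + 9 + 5 = 21.
This cut is saturated, so no flow can exceed 21.

21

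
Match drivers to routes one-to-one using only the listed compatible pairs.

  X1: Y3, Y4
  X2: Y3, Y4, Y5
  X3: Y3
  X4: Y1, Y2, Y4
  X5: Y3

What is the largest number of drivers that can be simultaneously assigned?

Unit-capacity flow: source→left, listed edges, right→sink; max matching = max flow.
Augmenting path X1→Y3 (+1); matched 1.
Augmenting path X2→Y4 (+1); matched 2.
Augmenting path X4→Y1 (+1); matched 3.
Augmenting path X3→Y3→X1→Y4→X2→Y5 (+1); matched 4.
No augmenting path remains; maximum matching = 4.
König certificate: {X1, X2, X4, Y3} is a vertex cover of size 4 (every listed pair touches it), so no matching can be larger.

4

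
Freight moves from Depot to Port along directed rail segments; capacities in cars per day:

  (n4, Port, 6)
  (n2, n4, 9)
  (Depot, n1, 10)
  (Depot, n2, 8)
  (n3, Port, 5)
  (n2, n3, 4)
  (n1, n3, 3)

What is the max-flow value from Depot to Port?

Augment Depot→n1→n3→Port: bottleneck 3, flow now 3.
Augment Depot→n2→n3→Port: bottleneck 2, flow now 5.
Augment Depot→n2→n4→Port: bottleneck 6, flow now 11.
No augmenting path remains; maximum flow = 11.
In the residual graph, reachable from Depot: {Depot, n1}.
Min-cut edges: Depot→n2 (8), n1→n3 (3); capacity 8 + 3 = 11.
This cut is saturated, so no flow can exceed 11.

11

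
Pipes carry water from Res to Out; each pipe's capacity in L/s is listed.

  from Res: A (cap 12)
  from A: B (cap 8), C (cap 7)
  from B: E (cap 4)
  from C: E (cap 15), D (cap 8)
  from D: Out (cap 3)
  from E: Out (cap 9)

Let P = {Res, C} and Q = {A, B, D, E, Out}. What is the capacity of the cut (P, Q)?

Edges leaving {Res, C}: Res→A (12), C→D (8), C→E (15).
Cut capacity = 12 + 8 + 15 = 35.

35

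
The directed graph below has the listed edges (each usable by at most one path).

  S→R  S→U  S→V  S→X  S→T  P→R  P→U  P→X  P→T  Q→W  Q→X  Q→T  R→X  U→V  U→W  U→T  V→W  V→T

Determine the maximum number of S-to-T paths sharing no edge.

Assign every edge capacity 1; by Menger, the answer equals the max flow.
Path S→T (+1); total 1.
Path S→U→T (+1); total 2.
Path S→V→T (+1); total 3.
No residual S→T path; max flow = 3.
Certifying cut of size 3: {S→T, S→U, S→V}.

3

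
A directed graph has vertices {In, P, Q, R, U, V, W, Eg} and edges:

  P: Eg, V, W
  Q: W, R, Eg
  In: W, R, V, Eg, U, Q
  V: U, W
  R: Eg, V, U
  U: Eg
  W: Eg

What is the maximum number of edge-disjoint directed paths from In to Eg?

5

Assign every edge capacity 1; by Menger, the answer equals the max flow.
Path In→Eg (+1); total 1.
Path In→Q→Eg (+1); total 2.
Path In→R→Eg (+1); total 3.
Path In→U→Eg (+1); total 4.
Path In→W→Eg (+1); total 5.
No residual In→Eg path; max flow = 5.
Certifying cut of size 5: {In→Eg, In→Q, In→R, U→Eg, W→Eg}.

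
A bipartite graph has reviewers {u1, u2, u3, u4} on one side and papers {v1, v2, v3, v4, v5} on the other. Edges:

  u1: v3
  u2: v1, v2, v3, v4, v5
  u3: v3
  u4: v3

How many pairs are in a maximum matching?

Unit-capacity flow: source→left, listed edges, right→sink; max matching = max flow.
Augmenting path u1→v3 (+1); matched 1.
Augmenting path u2→v1 (+1); matched 2.
No augmenting path remains; maximum matching = 2.
König certificate: {u2, v3} is a vertex cover of size 2 (every listed pair touches it), so no matching can be larger.

2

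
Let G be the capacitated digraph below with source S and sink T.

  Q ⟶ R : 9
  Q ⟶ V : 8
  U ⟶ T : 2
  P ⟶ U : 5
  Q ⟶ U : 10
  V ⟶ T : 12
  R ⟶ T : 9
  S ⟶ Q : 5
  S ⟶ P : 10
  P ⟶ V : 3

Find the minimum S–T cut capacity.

Augment S→P→U→T: bottleneck 2, flow now 2.
Augment S→P→V→T: bottleneck 3, flow now 5.
Augment S→Q→R→T: bottleneck 5, flow now 10.
No augmenting path remains; maximum flow = 10.
By max-flow min-cut, the minimum cut capacity equals the max flow.
In the residual graph, reachable from S: {S, P, U}.
Min-cut edges: S→Q (5), P→V (3), U→T (2); capacity 5 + 3 + 2 = 10.

10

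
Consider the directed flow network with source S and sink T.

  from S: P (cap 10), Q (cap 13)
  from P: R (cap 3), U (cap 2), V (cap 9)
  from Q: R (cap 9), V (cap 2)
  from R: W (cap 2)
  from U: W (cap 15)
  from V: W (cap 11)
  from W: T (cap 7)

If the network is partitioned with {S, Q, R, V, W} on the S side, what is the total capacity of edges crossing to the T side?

Edges leaving {S, Q, R, V, W}: S→P (10), W→T (7).
Cut capacity = 10 + 7 = 17.

17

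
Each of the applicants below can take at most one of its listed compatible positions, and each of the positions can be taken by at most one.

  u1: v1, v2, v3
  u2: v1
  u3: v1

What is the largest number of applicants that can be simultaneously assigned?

Unit-capacity flow: source→left, listed edges, right→sink; max matching = max flow.
Augmenting path u1→v1 (+1); matched 1.
Augmenting path u2→v1→u1→v2 (+1); matched 2.
No augmenting path remains; maximum matching = 2.
König certificate: {u1, v1} is a vertex cover of size 2 (every listed pair touches it), so no matching can be larger.

2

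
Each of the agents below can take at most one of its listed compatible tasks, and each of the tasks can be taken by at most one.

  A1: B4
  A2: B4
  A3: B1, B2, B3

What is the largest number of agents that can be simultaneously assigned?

2

Unit-capacity flow: source→left, listed edges, right→sink; max matching = max flow.
Augmenting path A1→B4 (+1); matched 1.
Augmenting path A3→B1 (+1); matched 2.
No augmenting path remains; maximum matching = 2.
König certificate: {A3, B4} is a vertex cover of size 2 (every listed pair touches it), so no matching can be larger.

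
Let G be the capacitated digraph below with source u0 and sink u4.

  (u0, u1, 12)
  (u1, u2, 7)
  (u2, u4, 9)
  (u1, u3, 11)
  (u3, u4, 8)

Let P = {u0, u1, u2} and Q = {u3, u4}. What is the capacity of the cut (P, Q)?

Edges leaving {u0, u1, u2}: u1→u3 (11), u2→u4 (9).
Cut capacity = 11 + 9 = 20.

20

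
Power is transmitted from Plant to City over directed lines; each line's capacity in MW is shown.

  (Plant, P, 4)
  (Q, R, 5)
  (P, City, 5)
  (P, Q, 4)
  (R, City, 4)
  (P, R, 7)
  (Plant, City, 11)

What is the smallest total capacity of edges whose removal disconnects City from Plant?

15

Augment Plant→City: bottleneck 11, flow now 11.
Augment Plant→P→City: bottleneck 4, flow now 15.
No augmenting path remains; maximum flow = 15.
By max-flow min-cut, the minimum cut capacity equals the max flow.
In the residual graph, reachable from Plant: {Plant}.
Min-cut edges: Plant→P (4), Plant→City (11); capacity 4 + 11 = 15.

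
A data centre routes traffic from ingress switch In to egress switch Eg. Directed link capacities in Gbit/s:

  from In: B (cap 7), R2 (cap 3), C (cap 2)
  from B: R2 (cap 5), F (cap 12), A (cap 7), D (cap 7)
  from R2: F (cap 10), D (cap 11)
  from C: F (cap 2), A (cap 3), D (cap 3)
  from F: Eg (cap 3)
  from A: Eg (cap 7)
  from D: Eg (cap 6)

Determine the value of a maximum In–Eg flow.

Augment In→B→F→Eg: bottleneck 3, flow now 3.
Augment In→B→A→Eg: bottleneck 4, flow now 7.
Augment In→R2→D→Eg: bottleneck 3, flow now 10.
Augment In→C→A→Eg: bottleneck 2, flow now 12.
No augmenting path remains; maximum flow = 12.
In the residual graph, reachable from In: {In}.
Min-cut edges: In→B (7), In→R2 (3), In→C (2); capacity 7 + 3 + 2 = 12.
This cut is saturated, so no flow can exceed 12.

12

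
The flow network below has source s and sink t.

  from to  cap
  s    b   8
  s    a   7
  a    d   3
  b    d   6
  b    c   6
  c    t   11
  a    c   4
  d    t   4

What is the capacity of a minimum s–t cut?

14

Augment s→a→c→t: bottleneck 4, flow now 4.
Augment s→a→d→t: bottleneck 3, flow now 7.
Augment s→b→c→t: bottleneck 6, flow now 13.
Augment s→b→d→t: bottleneck 1, flow now 14.
No augmenting path remains; maximum flow = 14.
By max-flow min-cut, the minimum cut capacity equals the max flow.
In the residual graph, reachable from s: {s, a, b, d}.
Min-cut edges: a→c (4), b→c (6), d→t (4); capacity 4 + 6 + 4 = 14.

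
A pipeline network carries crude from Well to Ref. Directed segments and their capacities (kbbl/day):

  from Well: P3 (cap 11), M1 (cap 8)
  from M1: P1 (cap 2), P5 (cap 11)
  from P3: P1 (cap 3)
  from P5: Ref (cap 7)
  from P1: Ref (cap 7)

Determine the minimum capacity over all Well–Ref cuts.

11

Augment Well→M1→P5→Ref: bottleneck 7, flow now 7.
Augment Well→M1→P1→Ref: bottleneck 1, flow now 8.
Augment Well→P3→P1→Ref: bottleneck 3, flow now 11.
No augmenting path remains; maximum flow = 11.
By max-flow min-cut, the minimum cut capacity equals the max flow.
In the residual graph, reachable from Well: {Well, P3}.
Min-cut edges: Well→M1 (8), P3→P1 (3); capacity 8 + 3 = 11.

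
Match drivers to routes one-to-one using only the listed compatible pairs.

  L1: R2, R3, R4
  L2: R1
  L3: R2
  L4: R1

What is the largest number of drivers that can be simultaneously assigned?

3

Unit-capacity flow: source→left, listed edges, right→sink; max matching = max flow.
Augmenting path L1→R2 (+1); matched 1.
Augmenting path L2→R1 (+1); matched 2.
Augmenting path L3→R2→L1→R3 (+1); matched 3.
No augmenting path remains; maximum matching = 3.
König certificate: {L1, L3, R1} is a vertex cover of size 3 (every listed pair touches it), so no matching can be larger.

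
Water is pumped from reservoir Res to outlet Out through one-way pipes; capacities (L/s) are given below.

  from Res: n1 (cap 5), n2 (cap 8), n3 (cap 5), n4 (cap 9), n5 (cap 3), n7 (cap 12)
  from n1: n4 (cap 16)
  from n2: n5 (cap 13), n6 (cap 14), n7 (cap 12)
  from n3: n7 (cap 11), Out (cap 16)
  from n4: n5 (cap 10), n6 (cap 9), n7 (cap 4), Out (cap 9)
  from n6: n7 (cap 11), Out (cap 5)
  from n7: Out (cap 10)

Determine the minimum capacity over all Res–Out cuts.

Augment Res→n3→Out: bottleneck 5, flow now 5.
Augment Res→n4→Out: bottleneck 9, flow now 14.
Augment Res→n7→Out: bottleneck 10, flow now 24.
Augment Res→n2→n6→Out: bottleneck 5, flow now 29.
No augmenting path remains; maximum flow = 29.
By max-flow min-cut, the minimum cut capacity equals the max flow.
In the residual graph, reachable from Res: {Res, n1, n2, n4, n5, n6, n7}.
Min-cut edges: Res→n3 (5), n4→Out (9), n6→Out (5), n7→Out (10); capacity 5 + 9 + 5 + 10 = 29.

29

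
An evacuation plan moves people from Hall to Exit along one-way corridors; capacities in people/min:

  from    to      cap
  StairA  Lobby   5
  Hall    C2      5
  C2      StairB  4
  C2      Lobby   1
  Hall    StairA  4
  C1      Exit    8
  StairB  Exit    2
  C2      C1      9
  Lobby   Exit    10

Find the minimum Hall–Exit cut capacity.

9

Augment Hall→C2→StairB→Exit: bottleneck 2, flow now 2.
Augment Hall→C2→C1→Exit: bottleneck 3, flow now 5.
Augment Hall→StairA→Lobby→Exit: bottleneck 4, flow now 9.
No augmenting path remains; maximum flow = 9.
By max-flow min-cut, the minimum cut capacity equals the max flow.
In the residual graph, reachable from Hall: {Hall}.
Min-cut edges: Hall→C2 (5), Hall→StairA (4); capacity 5 + 4 = 9.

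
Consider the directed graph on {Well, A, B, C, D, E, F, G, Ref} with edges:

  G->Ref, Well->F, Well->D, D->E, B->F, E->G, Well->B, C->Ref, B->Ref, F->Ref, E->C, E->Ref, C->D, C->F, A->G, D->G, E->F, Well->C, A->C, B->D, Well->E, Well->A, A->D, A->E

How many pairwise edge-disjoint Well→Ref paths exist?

Assign every edge capacity 1; by Menger, the answer equals the max flow.
Path Well→B→Ref (+1); total 1.
Path Well→C→Ref (+1); total 2.
Path Well→E→Ref (+1); total 3.
Path Well→F→Ref (+1); total 4.
Path Well→A→G→Ref (+1); total 5.
No residual Well→Ref path; max flow = 5.
Certifying cut of size 5: {C→Ref, E→Ref, F→Ref, G→Ref, Well→B}.

5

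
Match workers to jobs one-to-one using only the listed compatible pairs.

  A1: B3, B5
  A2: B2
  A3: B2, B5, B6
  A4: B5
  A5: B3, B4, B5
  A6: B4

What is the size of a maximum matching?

Unit-capacity flow: source→left, listed edges, right→sink; max matching = max flow.
Augmenting path A1→B3 (+1); matched 1.
Augmenting path A2→B2 (+1); matched 2.
Augmenting path A3→B5 (+1); matched 3.
Augmenting path A5→B4 (+1); matched 4.
Augmenting path A4→B5→A3→B6 (+1); matched 5.
No augmenting path remains; maximum matching = 5.
König certificate: {A2, A3, B3, B4, B5} is a vertex cover of size 5 (every listed pair touches it), so no matching can be larger.

5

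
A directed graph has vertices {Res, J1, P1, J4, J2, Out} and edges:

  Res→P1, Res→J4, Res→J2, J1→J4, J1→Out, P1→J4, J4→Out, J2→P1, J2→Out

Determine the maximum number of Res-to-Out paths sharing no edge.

Assign every edge capacity 1; by Menger, the answer equals the max flow.
Path Res→J4→Out (+1); total 1.
Path Res→J2→Out (+1); total 2.
No residual Res→Out path; max flow = 2.
Certifying cut of size 2: {J4→Out, Res→J2}.

2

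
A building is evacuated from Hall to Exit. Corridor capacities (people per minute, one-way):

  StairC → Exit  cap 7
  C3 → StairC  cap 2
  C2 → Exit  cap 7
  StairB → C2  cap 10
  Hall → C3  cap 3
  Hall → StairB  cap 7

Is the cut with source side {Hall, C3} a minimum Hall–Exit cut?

Given cut capacity: 7 + 2 = 9.
Augment Hall→StairB→C2→Exit: bottleneck 7, flow now 7.
Augment Hall→C3→StairC→Exit: bottleneck 2, flow now 9.
No augmenting path remains; maximum flow = 9.
Cut capacity 9 equals the max flow, so it is a minimum cut.

Yes — it is a minimum cut (capacity 9).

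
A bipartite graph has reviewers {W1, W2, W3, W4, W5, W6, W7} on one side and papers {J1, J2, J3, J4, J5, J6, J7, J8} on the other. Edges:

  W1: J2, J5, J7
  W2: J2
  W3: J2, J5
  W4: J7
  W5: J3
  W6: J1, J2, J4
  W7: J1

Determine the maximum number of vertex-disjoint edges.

Unit-capacity flow: source→left, listed edges, right→sink; max matching = max flow.
Augmenting path W1→J2 (+1); matched 1.
Augmenting path W3→J5 (+1); matched 2.
Augmenting path W4→J7 (+1); matched 3.
Augmenting path W5→J3 (+1); matched 4.
Augmenting path W6→J1 (+1); matched 5.
Augmenting path W7→J1→W6→J4 (+1); matched 6.
No augmenting path remains; maximum matching = 6.
König certificate: {W5, W6, W7, J2, J5, J7} is a vertex cover of size 6 (every listed pair touches it), so no matching can be larger.

6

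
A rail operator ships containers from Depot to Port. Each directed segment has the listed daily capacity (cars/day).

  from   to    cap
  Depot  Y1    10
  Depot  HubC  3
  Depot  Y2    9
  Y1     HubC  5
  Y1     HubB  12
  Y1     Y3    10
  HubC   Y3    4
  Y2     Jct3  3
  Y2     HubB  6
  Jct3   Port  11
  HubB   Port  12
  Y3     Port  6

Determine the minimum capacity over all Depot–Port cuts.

21

Augment Depot→Y1→HubB→Port: bottleneck 10, flow now 10.
Augment Depot→HubC→Y3→Port: bottleneck 3, flow now 13.
Augment Depot→Y2→Jct3→Port: bottleneck 3, flow now 16.
Augment Depot→Y2→HubB→Port: bottleneck 2, flow now 18.
Augment Depot→Y2→HubB→Y1→Y3→Port: bottleneck 3, flow now 21. (uses reverse residual edge)
No augmenting path remains; maximum flow = 21.
By max-flow min-cut, the minimum cut capacity equals the max flow.
In the residual graph, reachable from Depot: {Depot, Y1, HubC, Y2, HubB, Y3}.
Min-cut edges: Y2→Jct3 (3), HubB→Port (12), Y3→Port (6); capacity 3 + 12 + 6 = 21.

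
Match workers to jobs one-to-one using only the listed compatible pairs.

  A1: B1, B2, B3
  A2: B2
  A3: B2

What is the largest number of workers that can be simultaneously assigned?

Unit-capacity flow: source→left, listed edges, right→sink; max matching = max flow.
Augmenting path A1→B1 (+1); matched 1.
Augmenting path A2→B2 (+1); matched 2.
No augmenting path remains; maximum matching = 2.
König certificate: {A1, B2} is a vertex cover of size 2 (every listed pair touches it), so no matching can be larger.

2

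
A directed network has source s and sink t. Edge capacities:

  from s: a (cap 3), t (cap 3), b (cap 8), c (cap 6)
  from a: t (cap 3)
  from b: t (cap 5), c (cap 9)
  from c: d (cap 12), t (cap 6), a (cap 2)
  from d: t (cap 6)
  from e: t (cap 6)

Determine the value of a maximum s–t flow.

20

Augment s→t: bottleneck 3, flow now 3.
Augment s→a→t: bottleneck 3, flow now 6.
Augment s→b→t: bottleneck 5, flow now 11.
Augment s→c→t: bottleneck 6, flow now 17.
Augment s→b→c→d→t: bottleneck 3, flow now 20.
No augmenting path remains; maximum flow = 20.
In the residual graph, reachable from s: {s}.
Min-cut edges: s→a (3), s→b (8), s→c (6), s→t (3); capacity 3 + 8 + 6 + 3 = 20.
This cut is saturated, so no flow can exceed 20.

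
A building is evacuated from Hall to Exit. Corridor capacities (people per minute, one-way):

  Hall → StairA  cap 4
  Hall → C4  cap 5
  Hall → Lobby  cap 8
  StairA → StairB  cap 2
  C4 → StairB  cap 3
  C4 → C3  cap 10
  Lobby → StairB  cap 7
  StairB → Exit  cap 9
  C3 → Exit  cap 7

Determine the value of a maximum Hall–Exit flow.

Augment Hall→StairA→StairB→Exit: bottleneck 2, flow now 2.
Augment Hall→C4→StairB→Exit: bottleneck 3, flow now 5.
Augment Hall→C4→C3→Exit: bottleneck 2, flow now 7.
Augment Hall→Lobby→StairB→Exit: bottleneck 4, flow now 11.
Augment Hall→Lobby→StairB→C4→C3→Exit: bottleneck 3, flow now 14. (uses reverse residual edge)
No augmenting path remains; maximum flow = 14.
In the residual graph, reachable from Hall: {Hall, StairA, Lobby}.
Min-cut edges: Hall→C4 (5), StairA→StairB (2), Lobby→StairB (7); capacity 5 + 2 + 7 = 14.
This cut is saturated, so no flow can exceed 14.

14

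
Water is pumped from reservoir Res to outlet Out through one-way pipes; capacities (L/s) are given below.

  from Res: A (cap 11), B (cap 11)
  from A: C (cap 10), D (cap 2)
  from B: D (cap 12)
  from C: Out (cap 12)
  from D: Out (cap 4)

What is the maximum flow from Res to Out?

Augment Res→A→C→Out: bottleneck 10, flow now 10.
Augment Res→A→D→Out: bottleneck 1, flow now 11.
Augment Res→B→D→Out: bottleneck 3, flow now 14.
No augmenting path remains; maximum flow = 14.
In the residual graph, reachable from Res: {Res, A, B, D}.
Min-cut edges: A→C (10), D→Out (4); capacity 10 + 4 = 14.
This cut is saturated, so no flow can exceed 14.

14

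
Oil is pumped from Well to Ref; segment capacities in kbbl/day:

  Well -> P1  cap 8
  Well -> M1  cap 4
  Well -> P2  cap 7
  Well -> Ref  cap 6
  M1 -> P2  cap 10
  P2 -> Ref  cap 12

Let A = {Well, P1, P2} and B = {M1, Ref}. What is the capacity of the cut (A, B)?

22

Edges leaving {Well, P1, P2}: Well→M1 (4), Well→Ref (6), P2→Ref (12).
Cut capacity = 4 + 6 + 12 = 22.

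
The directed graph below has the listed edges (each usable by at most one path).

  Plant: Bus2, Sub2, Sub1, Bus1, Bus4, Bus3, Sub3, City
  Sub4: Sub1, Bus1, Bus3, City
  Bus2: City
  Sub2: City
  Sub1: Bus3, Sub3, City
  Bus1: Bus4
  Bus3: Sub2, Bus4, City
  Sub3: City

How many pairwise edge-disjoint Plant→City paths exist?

6

Assign every edge capacity 1; by Menger, the answer equals the max flow.
Path Plant→City (+1); total 1.
Path Plant→Bus2→City (+1); total 2.
Path Plant→Sub2→City (+1); total 3.
Path Plant→Sub1→City (+1); total 4.
Path Plant→Bus3→City (+1); total 5.
Path Plant→Sub3→City (+1); total 6.
No residual Plant→City path; max flow = 6.
Certifying cut of size 6: {Plant→Bus2, Plant→Bus3, Plant→City, Plant→Sub1, Plant→Sub2, Plant→Sub3}.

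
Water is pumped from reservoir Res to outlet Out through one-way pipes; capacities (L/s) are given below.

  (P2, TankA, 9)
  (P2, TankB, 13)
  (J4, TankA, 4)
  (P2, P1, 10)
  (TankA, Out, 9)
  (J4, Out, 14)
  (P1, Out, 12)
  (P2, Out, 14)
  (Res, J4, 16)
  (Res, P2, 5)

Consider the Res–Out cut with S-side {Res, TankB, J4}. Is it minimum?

Given cut capacity: 5 + 4 + 14 = 23.
Augment Res→P2→Out: bottleneck 5, flow now 5.
Augment Res→J4→Out: bottleneck 14, flow now 19.
Augment Res→J4→TankA→Out: bottleneck 2, flow now 21.
No augmenting path remains; maximum flow = 21.
In the residual graph, reachable from Res: {Res}.
Min-cut edges: Res→P2 (5), Res→J4 (16); capacity 5 + 16 = 21.
Cut capacity 23 exceeds the max flow 21, so it is not minimum.

No — its capacity is 23, but the minimum cut has capacity 21.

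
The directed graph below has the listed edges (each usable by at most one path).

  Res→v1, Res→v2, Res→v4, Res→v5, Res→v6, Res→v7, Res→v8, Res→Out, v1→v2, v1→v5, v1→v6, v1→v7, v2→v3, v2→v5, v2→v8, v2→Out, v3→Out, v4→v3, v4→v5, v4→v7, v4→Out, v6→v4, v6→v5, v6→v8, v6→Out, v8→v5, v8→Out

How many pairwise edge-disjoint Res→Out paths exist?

Assign every edge capacity 1; by Menger, the answer equals the max flow.
Path Res→Out (+1); total 1.
Path Res→v2→Out (+1); total 2.
Path Res→v4→Out (+1); total 3.
Path Res→v6→Out (+1); total 4.
Path Res→v8→Out (+1); total 5.
Path Res→v1→v2→v3→Out (+1); total 6.
No residual Res→Out path; max flow = 6.
Certifying cut of size 6: {Res→Out, Res→v1, Res→v2, Res→v4, Res→v6, Res→v8}.

6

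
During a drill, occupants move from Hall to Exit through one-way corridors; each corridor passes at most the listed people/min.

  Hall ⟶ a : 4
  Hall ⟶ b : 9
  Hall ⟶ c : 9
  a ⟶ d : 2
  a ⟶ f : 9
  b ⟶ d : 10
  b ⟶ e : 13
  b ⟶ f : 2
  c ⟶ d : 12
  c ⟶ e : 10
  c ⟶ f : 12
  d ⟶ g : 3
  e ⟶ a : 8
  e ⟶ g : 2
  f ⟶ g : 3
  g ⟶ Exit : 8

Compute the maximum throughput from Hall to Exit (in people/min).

Augment Hall→a→d→g→Exit: bottleneck 2, flow now 2.
Augment Hall→a→f→g→Exit: bottleneck 2, flow now 4.
Augment Hall→b→d→g→Exit: bottleneck 1, flow now 5.
Augment Hall→b→e→g→Exit: bottleneck 2, flow now 7.
Augment Hall→b→f→g→Exit: bottleneck 1, flow now 8.
No augmenting path remains; maximum flow = 8.
In the residual graph, reachable from Hall: {Hall, a, b, c, d, e, f}.
Min-cut edges: d→g (3), e→g (2), f→g (3); capacity 3 + 2 + 3 = 8.
This cut is saturated, so no flow can exceed 8.

8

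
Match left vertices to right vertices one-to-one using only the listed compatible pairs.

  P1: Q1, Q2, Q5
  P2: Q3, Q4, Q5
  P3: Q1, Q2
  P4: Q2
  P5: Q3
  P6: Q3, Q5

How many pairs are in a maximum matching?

5

Unit-capacity flow: source→left, listed edges, right→sink; max matching = max flow.
Augmenting path P1→Q1 (+1); matched 1.
Augmenting path P2→Q3 (+1); matched 2.
Augmenting path P3→Q2 (+1); matched 3.
Augmenting path P6→Q5 (+1); matched 4.
Augmenting path P5→Q3→P2→Q4 (+1); matched 5.
No augmenting path remains; maximum matching = 5.
König certificate: {P2, Q1, Q2, Q3, Q5} is a vertex cover of size 5 (every listed pair touches it), so no matching can be larger.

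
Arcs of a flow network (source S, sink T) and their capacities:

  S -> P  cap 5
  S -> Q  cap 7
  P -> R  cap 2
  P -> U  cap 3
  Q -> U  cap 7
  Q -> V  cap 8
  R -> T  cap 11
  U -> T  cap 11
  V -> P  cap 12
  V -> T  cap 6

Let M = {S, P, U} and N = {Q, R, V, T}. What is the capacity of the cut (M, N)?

Edges leaving {S, P, U}: S→Q (7), P→R (2), U→T (11).
Cut capacity = 7 + 2 + 11 = 20.

20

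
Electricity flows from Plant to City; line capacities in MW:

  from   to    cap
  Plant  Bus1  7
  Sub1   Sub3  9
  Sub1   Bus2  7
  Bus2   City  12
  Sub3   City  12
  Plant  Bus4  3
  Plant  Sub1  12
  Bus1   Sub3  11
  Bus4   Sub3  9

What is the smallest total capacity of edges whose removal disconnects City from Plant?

19

Augment Plant→Bus1→Sub3→City: bottleneck 7, flow now 7.
Augment Plant→Sub1→Sub3→City: bottleneck 5, flow now 12.
Augment Plant→Sub1→Bus2→City: bottleneck 7, flow now 19.
No augmenting path remains; maximum flow = 19.
By max-flow min-cut, the minimum cut capacity equals the max flow.
In the residual graph, reachable from Plant: {Plant, Bus1, Sub1, Bus4, Sub3}.
Min-cut edges: Sub1→Bus2 (7), Sub3→City (12); capacity 7 + 12 = 19.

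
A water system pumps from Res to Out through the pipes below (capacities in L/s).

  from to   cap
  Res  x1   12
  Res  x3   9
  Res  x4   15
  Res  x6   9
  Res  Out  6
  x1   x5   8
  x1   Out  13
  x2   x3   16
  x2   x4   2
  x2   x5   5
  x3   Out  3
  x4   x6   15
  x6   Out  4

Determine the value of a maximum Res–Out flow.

25

Augment Res→Out: bottleneck 6, flow now 6.
Augment Res→x1→Out: bottleneck 12, flow now 18.
Augment Res→x3→Out: bottleneck 3, flow now 21.
Augment Res→x6→Out: bottleneck 4, flow now 25.
No augmenting path remains; maximum flow = 25.
In the residual graph, reachable from Res: {Res, x3, x4, x6}.
Min-cut edges: Res→x1 (12), Res→Out (6), x3→Out (3), x6→Out (4); capacity 12 + 6 + 3 + 4 = 25.
This cut is saturated, so no flow can exceed 25.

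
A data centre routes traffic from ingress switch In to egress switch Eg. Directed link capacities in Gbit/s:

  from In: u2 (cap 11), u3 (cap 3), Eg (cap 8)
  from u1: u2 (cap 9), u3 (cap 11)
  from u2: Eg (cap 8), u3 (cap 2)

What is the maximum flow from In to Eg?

16

Augment In→Eg: bottleneck 8, flow now 8.
Augment In→u2→Eg: bottleneck 8, flow now 16.
No augmenting path remains; maximum flow = 16.
In the residual graph, reachable from In: {In, u2, u3}.
Min-cut edges: In→Eg (8), u2→Eg (8); capacity 8 + 8 = 16.
This cut is saturated, so no flow can exceed 16.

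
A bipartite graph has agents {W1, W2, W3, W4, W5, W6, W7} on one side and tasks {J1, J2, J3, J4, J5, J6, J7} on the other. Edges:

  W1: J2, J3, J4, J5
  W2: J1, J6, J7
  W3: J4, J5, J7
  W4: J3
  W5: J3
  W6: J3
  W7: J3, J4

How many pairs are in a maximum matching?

5

Unit-capacity flow: source→left, listed edges, right→sink; max matching = max flow.
Augmenting path W1→J2 (+1); matched 1.
Augmenting path W2→J1 (+1); matched 2.
Augmenting path W3→J4 (+1); matched 3.
Augmenting path W4→J3 (+1); matched 4.
Augmenting path W7→J4→W3→J5 (+1); matched 5.
No augmenting path remains; maximum matching = 5.
König certificate: {W1, W2, W3, W7, J3} is a vertex cover of size 5 (every listed pair touches it), so no matching can be larger.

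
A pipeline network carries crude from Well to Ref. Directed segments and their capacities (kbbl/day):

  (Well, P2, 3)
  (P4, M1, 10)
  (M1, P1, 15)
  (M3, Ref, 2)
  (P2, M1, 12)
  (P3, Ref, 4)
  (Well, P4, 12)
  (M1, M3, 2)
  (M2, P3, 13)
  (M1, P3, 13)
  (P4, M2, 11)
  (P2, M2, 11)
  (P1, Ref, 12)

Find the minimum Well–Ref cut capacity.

15

Augment Well→P2→M2→P3→Ref: bottleneck 3, flow now 3.
Augment Well→P4→M2→P3→Ref: bottleneck 1, flow now 4.
Augment Well→P4→M1→P1→Ref: bottleneck 10, flow now 14.
Augment Well→P4→M2→P2→M1→P1→Ref: bottleneck 1, flow now 15. (uses reverse residual edge)
No augmenting path remains; maximum flow = 15.
By max-flow min-cut, the minimum cut capacity equals the max flow.
In the residual graph, reachable from Well: {Well}.
Min-cut edges: Well→P2 (3), Well→P4 (12); capacity 3 + 12 = 15.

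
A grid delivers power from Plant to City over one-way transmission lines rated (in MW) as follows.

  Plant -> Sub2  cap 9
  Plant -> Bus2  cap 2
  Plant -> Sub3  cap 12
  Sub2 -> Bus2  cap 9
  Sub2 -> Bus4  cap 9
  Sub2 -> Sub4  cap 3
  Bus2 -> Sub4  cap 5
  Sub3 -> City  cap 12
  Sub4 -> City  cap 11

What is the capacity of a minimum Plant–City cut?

Augment Plant→Sub3→City: bottleneck 12, flow now 12.
Augment Plant→Sub2→Sub4→City: bottleneck 3, flow now 15.
Augment Plant→Bus2→Sub4→City: bottleneck 2, flow now 17.
Augment Plant→Sub2→Bus2→Sub4→City: bottleneck 3, flow now 20.
No augmenting path remains; maximum flow = 20.
By max-flow min-cut, the minimum cut capacity equals the max flow.
In the residual graph, reachable from Plant: {Plant, Sub2, Bus2, Bus4}.
Min-cut edges: Plant→Sub3 (12), Sub2→Sub4 (3), Bus2→Sub4 (5); capacity 12 + 3 + 5 = 20.

20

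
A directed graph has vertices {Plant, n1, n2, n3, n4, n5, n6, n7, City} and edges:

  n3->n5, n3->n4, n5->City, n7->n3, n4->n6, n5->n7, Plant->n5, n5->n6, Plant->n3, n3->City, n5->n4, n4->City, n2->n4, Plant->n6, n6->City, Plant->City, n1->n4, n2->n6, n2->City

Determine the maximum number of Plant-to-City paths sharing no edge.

4

Assign every edge capacity 1; by Menger, the answer equals the max flow.
Path Plant→City (+1); total 1.
Path Plant→n3→City (+1); total 2.
Path Plant→n5→City (+1); total 3.
Path Plant→n6→City (+1); total 4.
No residual Plant→City path; max flow = 4.
Certifying cut of size 4: {Plant→City, Plant→n3, Plant→n5, Plant→n6}.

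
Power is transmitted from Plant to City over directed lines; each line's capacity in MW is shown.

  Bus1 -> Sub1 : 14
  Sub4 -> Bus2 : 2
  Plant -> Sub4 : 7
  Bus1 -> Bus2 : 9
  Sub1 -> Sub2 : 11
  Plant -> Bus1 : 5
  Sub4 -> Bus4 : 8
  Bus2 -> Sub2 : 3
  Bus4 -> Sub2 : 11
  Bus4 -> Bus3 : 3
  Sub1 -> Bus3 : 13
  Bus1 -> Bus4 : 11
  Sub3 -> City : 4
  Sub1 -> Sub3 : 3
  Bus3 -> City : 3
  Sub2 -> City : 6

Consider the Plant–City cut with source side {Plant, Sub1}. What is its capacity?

39

Edges leaving {Plant, Sub1}: Plant→Sub4 (7), Plant→Bus1 (5), Sub1→Bus3 (13), Sub1→Sub3 (3), Sub1→Sub2 (11).
Cut capacity = 7 + 5 + 13 + 3 + 11 = 39.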